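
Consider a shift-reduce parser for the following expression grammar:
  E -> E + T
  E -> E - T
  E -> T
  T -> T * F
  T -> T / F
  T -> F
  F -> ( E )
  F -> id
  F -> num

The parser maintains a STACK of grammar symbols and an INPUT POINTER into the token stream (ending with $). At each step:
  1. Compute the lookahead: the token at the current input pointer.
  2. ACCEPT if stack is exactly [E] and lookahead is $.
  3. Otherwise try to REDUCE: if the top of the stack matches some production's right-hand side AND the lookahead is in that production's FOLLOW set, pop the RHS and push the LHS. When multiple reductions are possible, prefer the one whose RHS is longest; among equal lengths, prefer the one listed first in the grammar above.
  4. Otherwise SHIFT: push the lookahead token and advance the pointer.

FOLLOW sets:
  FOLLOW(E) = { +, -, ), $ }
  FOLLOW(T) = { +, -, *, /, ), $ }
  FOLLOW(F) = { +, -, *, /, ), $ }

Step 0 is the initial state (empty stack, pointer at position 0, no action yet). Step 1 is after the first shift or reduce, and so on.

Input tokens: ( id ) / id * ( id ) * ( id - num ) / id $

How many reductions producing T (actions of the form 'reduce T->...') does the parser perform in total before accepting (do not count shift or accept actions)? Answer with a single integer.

Answer: 9

Derivation:
Step 1: shift (. Stack=[(] ptr=1 lookahead=id remaining=[id ) / id * ( id ) * ( id - num ) / id $]
Step 2: shift id. Stack=[( id] ptr=2 lookahead=) remaining=[) / id * ( id ) * ( id - num ) / id $]
Step 3: reduce F->id. Stack=[( F] ptr=2 lookahead=) remaining=[) / id * ( id ) * ( id - num ) / id $]
Step 4: reduce T->F. Stack=[( T] ptr=2 lookahead=) remaining=[) / id * ( id ) * ( id - num ) / id $]
Step 5: reduce E->T. Stack=[( E] ptr=2 lookahead=) remaining=[) / id * ( id ) * ( id - num ) / id $]
Step 6: shift ). Stack=[( E )] ptr=3 lookahead=/ remaining=[/ id * ( id ) * ( id - num ) / id $]
Step 7: reduce F->( E ). Stack=[F] ptr=3 lookahead=/ remaining=[/ id * ( id ) * ( id - num ) / id $]
Step 8: reduce T->F. Stack=[T] ptr=3 lookahead=/ remaining=[/ id * ( id ) * ( id - num ) / id $]
Step 9: shift /. Stack=[T /] ptr=4 lookahead=id remaining=[id * ( id ) * ( id - num ) / id $]
Step 10: shift id. Stack=[T / id] ptr=5 lookahead=* remaining=[* ( id ) * ( id - num ) / id $]
Step 11: reduce F->id. Stack=[T / F] ptr=5 lookahead=* remaining=[* ( id ) * ( id - num ) / id $]
Step 12: reduce T->T / F. Stack=[T] ptr=5 lookahead=* remaining=[* ( id ) * ( id - num ) / id $]
Step 13: shift *. Stack=[T *] ptr=6 lookahead=( remaining=[( id ) * ( id - num ) / id $]
Step 14: shift (. Stack=[T * (] ptr=7 lookahead=id remaining=[id ) * ( id - num ) / id $]
Step 15: shift id. Stack=[T * ( id] ptr=8 lookahead=) remaining=[) * ( id - num ) / id $]
Step 16: reduce F->id. Stack=[T * ( F] ptr=8 lookahead=) remaining=[) * ( id - num ) / id $]
Step 17: reduce T->F. Stack=[T * ( T] ptr=8 lookahead=) remaining=[) * ( id - num ) / id $]
Step 18: reduce E->T. Stack=[T * ( E] ptr=8 lookahead=) remaining=[) * ( id - num ) / id $]
Step 19: shift ). Stack=[T * ( E )] ptr=9 lookahead=* remaining=[* ( id - num ) / id $]
Step 20: reduce F->( E ). Stack=[T * F] ptr=9 lookahead=* remaining=[* ( id - num ) / id $]
Step 21: reduce T->T * F. Stack=[T] ptr=9 lookahead=* remaining=[* ( id - num ) / id $]
Step 22: shift *. Stack=[T *] ptr=10 lookahead=( remaining=[( id - num ) / id $]
Step 23: shift (. Stack=[T * (] ptr=11 lookahead=id remaining=[id - num ) / id $]
Step 24: shift id. Stack=[T * ( id] ptr=12 lookahead=- remaining=[- num ) / id $]
Step 25: reduce F->id. Stack=[T * ( F] ptr=12 lookahead=- remaining=[- num ) / id $]
Step 26: reduce T->F. Stack=[T * ( T] ptr=12 lookahead=- remaining=[- num ) / id $]
Step 27: reduce E->T. Stack=[T * ( E] ptr=12 lookahead=- remaining=[- num ) / id $]
Step 28: shift -. Stack=[T * ( E -] ptr=13 lookahead=num remaining=[num ) / id $]
Step 29: shift num. Stack=[T * ( E - num] ptr=14 lookahead=) remaining=[) / id $]
Step 30: reduce F->num. Stack=[T * ( E - F] ptr=14 lookahead=) remaining=[) / id $]
Step 31: reduce T->F. Stack=[T * ( E - T] ptr=14 lookahead=) remaining=[) / id $]
Step 32: reduce E->E - T. Stack=[T * ( E] ptr=14 lookahead=) remaining=[) / id $]
Step 33: shift ). Stack=[T * ( E )] ptr=15 lookahead=/ remaining=[/ id $]
Step 34: reduce F->( E ). Stack=[T * F] ptr=15 lookahead=/ remaining=[/ id $]
Step 35: reduce T->T * F. Stack=[T] ptr=15 lookahead=/ remaining=[/ id $]
Step 36: shift /. Stack=[T /] ptr=16 lookahead=id remaining=[id $]
Step 37: shift id. Stack=[T / id] ptr=17 lookahead=$ remaining=[$]
Step 38: reduce F->id. Stack=[T / F] ptr=17 lookahead=$ remaining=[$]
Step 39: reduce T->T / F. Stack=[T] ptr=17 lookahead=$ remaining=[$]
Step 40: reduce E->T. Stack=[E] ptr=17 lookahead=$ remaining=[$]
Step 41: accept. Stack=[E] ptr=17 lookahead=$ remaining=[$]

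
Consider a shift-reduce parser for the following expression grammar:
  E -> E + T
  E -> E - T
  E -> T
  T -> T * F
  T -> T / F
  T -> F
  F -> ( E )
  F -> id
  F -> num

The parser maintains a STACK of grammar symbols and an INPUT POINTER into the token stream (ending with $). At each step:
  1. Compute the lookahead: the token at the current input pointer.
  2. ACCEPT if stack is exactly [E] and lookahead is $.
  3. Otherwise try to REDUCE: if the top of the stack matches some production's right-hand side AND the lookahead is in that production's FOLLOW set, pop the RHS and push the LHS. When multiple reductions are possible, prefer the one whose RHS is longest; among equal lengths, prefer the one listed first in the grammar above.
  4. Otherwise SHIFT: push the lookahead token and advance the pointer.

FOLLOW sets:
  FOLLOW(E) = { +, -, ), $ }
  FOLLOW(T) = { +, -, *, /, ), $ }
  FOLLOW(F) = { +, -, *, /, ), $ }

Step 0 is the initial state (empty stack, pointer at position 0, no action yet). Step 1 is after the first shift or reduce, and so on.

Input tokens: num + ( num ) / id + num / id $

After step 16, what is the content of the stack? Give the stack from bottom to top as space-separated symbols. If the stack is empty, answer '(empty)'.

Answer: E + T / F

Derivation:
Step 1: shift num. Stack=[num] ptr=1 lookahead=+ remaining=[+ ( num ) / id + num / id $]
Step 2: reduce F->num. Stack=[F] ptr=1 lookahead=+ remaining=[+ ( num ) / id + num / id $]
Step 3: reduce T->F. Stack=[T] ptr=1 lookahead=+ remaining=[+ ( num ) / id + num / id $]
Step 4: reduce E->T. Stack=[E] ptr=1 lookahead=+ remaining=[+ ( num ) / id + num / id $]
Step 5: shift +. Stack=[E +] ptr=2 lookahead=( remaining=[( num ) / id + num / id $]
Step 6: shift (. Stack=[E + (] ptr=3 lookahead=num remaining=[num ) / id + num / id $]
Step 7: shift num. Stack=[E + ( num] ptr=4 lookahead=) remaining=[) / id + num / id $]
Step 8: reduce F->num. Stack=[E + ( F] ptr=4 lookahead=) remaining=[) / id + num / id $]
Step 9: reduce T->F. Stack=[E + ( T] ptr=4 lookahead=) remaining=[) / id + num / id $]
Step 10: reduce E->T. Stack=[E + ( E] ptr=4 lookahead=) remaining=[) / id + num / id $]
Step 11: shift ). Stack=[E + ( E )] ptr=5 lookahead=/ remaining=[/ id + num / id $]
Step 12: reduce F->( E ). Stack=[E + F] ptr=5 lookahead=/ remaining=[/ id + num / id $]
Step 13: reduce T->F. Stack=[E + T] ptr=5 lookahead=/ remaining=[/ id + num / id $]
Step 14: shift /. Stack=[E + T /] ptr=6 lookahead=id remaining=[id + num / id $]
Step 15: shift id. Stack=[E + T / id] ptr=7 lookahead=+ remaining=[+ num / id $]
Step 16: reduce F->id. Stack=[E + T / F] ptr=7 lookahead=+ remaining=[+ num / id $]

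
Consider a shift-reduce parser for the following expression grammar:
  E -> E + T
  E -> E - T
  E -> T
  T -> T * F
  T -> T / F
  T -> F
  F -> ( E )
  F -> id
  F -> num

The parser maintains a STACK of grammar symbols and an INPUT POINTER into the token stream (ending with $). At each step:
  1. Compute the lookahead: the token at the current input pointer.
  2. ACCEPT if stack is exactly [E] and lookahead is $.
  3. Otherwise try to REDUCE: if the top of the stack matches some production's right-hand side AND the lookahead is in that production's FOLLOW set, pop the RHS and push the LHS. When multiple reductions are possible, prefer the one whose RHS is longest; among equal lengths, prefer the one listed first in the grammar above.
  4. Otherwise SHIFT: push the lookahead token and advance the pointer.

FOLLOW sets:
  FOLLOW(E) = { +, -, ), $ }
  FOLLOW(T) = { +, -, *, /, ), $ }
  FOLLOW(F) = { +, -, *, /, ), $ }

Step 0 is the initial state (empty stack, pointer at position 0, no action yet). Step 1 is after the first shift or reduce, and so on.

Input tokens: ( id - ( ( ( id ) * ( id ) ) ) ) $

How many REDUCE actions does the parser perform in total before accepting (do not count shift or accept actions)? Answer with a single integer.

Answer: 23

Derivation:
Step 1: shift (. Stack=[(] ptr=1 lookahead=id remaining=[id - ( ( ( id ) * ( id ) ) ) ) $]
Step 2: shift id. Stack=[( id] ptr=2 lookahead=- remaining=[- ( ( ( id ) * ( id ) ) ) ) $]
Step 3: reduce F->id. Stack=[( F] ptr=2 lookahead=- remaining=[- ( ( ( id ) * ( id ) ) ) ) $]
Step 4: reduce T->F. Stack=[( T] ptr=2 lookahead=- remaining=[- ( ( ( id ) * ( id ) ) ) ) $]
Step 5: reduce E->T. Stack=[( E] ptr=2 lookahead=- remaining=[- ( ( ( id ) * ( id ) ) ) ) $]
Step 6: shift -. Stack=[( E -] ptr=3 lookahead=( remaining=[( ( ( id ) * ( id ) ) ) ) $]
Step 7: shift (. Stack=[( E - (] ptr=4 lookahead=( remaining=[( ( id ) * ( id ) ) ) ) $]
Step 8: shift (. Stack=[( E - ( (] ptr=5 lookahead=( remaining=[( id ) * ( id ) ) ) ) $]
Step 9: shift (. Stack=[( E - ( ( (] ptr=6 lookahead=id remaining=[id ) * ( id ) ) ) ) $]
Step 10: shift id. Stack=[( E - ( ( ( id] ptr=7 lookahead=) remaining=[) * ( id ) ) ) ) $]
Step 11: reduce F->id. Stack=[( E - ( ( ( F] ptr=7 lookahead=) remaining=[) * ( id ) ) ) ) $]
Step 12: reduce T->F. Stack=[( E - ( ( ( T] ptr=7 lookahead=) remaining=[) * ( id ) ) ) ) $]
Step 13: reduce E->T. Stack=[( E - ( ( ( E] ptr=7 lookahead=) remaining=[) * ( id ) ) ) ) $]
Step 14: shift ). Stack=[( E - ( ( ( E )] ptr=8 lookahead=* remaining=[* ( id ) ) ) ) $]
Step 15: reduce F->( E ). Stack=[( E - ( ( F] ptr=8 lookahead=* remaining=[* ( id ) ) ) ) $]
Step 16: reduce T->F. Stack=[( E - ( ( T] ptr=8 lookahead=* remaining=[* ( id ) ) ) ) $]
Step 17: shift *. Stack=[( E - ( ( T *] ptr=9 lookahead=( remaining=[( id ) ) ) ) $]
Step 18: shift (. Stack=[( E - ( ( T * (] ptr=10 lookahead=id remaining=[id ) ) ) ) $]
Step 19: shift id. Stack=[( E - ( ( T * ( id] ptr=11 lookahead=) remaining=[) ) ) ) $]
Step 20: reduce F->id. Stack=[( E - ( ( T * ( F] ptr=11 lookahead=) remaining=[) ) ) ) $]
Step 21: reduce T->F. Stack=[( E - ( ( T * ( T] ptr=11 lookahead=) remaining=[) ) ) ) $]
Step 22: reduce E->T. Stack=[( E - ( ( T * ( E] ptr=11 lookahead=) remaining=[) ) ) ) $]
Step 23: shift ). Stack=[( E - ( ( T * ( E )] ptr=12 lookahead=) remaining=[) ) ) $]
Step 24: reduce F->( E ). Stack=[( E - ( ( T * F] ptr=12 lookahead=) remaining=[) ) ) $]
Step 25: reduce T->T * F. Stack=[( E - ( ( T] ptr=12 lookahead=) remaining=[) ) ) $]
Step 26: reduce E->T. Stack=[( E - ( ( E] ptr=12 lookahead=) remaining=[) ) ) $]
Step 27: shift ). Stack=[( E - ( ( E )] ptr=13 lookahead=) remaining=[) ) $]
Step 28: reduce F->( E ). Stack=[( E - ( F] ptr=13 lookahead=) remaining=[) ) $]
Step 29: reduce T->F. Stack=[( E - ( T] ptr=13 lookahead=) remaining=[) ) $]
Step 30: reduce E->T. Stack=[( E - ( E] ptr=13 lookahead=) remaining=[) ) $]
Step 31: shift ). Stack=[( E - ( E )] ptr=14 lookahead=) remaining=[) $]
Step 32: reduce F->( E ). Stack=[( E - F] ptr=14 lookahead=) remaining=[) $]
Step 33: reduce T->F. Stack=[( E - T] ptr=14 lookahead=) remaining=[) $]
Step 34: reduce E->E - T. Stack=[( E] ptr=14 lookahead=) remaining=[) $]
Step 35: shift ). Stack=[( E )] ptr=15 lookahead=$ remaining=[$]
Step 36: reduce F->( E ). Stack=[F] ptr=15 lookahead=$ remaining=[$]
Step 37: reduce T->F. Stack=[T] ptr=15 lookahead=$ remaining=[$]
Step 38: reduce E->T. Stack=[E] ptr=15 lookahead=$ remaining=[$]
Step 39: accept. Stack=[E] ptr=15 lookahead=$ remaining=[$]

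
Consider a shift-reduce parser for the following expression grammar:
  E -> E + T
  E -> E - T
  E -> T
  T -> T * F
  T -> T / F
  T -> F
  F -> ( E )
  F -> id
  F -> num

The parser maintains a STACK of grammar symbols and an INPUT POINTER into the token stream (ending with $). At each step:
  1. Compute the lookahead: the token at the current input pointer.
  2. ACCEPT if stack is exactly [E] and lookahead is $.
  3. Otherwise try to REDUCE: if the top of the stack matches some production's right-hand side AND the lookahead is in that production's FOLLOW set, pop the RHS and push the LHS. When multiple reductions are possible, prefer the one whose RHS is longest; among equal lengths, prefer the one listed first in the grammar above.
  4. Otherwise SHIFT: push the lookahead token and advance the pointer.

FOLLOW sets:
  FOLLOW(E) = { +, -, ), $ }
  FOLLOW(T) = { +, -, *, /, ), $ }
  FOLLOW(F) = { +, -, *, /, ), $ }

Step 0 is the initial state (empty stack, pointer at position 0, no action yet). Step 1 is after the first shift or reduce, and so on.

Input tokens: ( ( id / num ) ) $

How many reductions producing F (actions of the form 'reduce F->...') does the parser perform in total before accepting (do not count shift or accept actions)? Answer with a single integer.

Step 1: shift (. Stack=[(] ptr=1 lookahead=( remaining=[( id / num ) ) $]
Step 2: shift (. Stack=[( (] ptr=2 lookahead=id remaining=[id / num ) ) $]
Step 3: shift id. Stack=[( ( id] ptr=3 lookahead=/ remaining=[/ num ) ) $]
Step 4: reduce F->id. Stack=[( ( F] ptr=3 lookahead=/ remaining=[/ num ) ) $]
Step 5: reduce T->F. Stack=[( ( T] ptr=3 lookahead=/ remaining=[/ num ) ) $]
Step 6: shift /. Stack=[( ( T /] ptr=4 lookahead=num remaining=[num ) ) $]
Step 7: shift num. Stack=[( ( T / num] ptr=5 lookahead=) remaining=[) ) $]
Step 8: reduce F->num. Stack=[( ( T / F] ptr=5 lookahead=) remaining=[) ) $]
Step 9: reduce T->T / F. Stack=[( ( T] ptr=5 lookahead=) remaining=[) ) $]
Step 10: reduce E->T. Stack=[( ( E] ptr=5 lookahead=) remaining=[) ) $]
Step 11: shift ). Stack=[( ( E )] ptr=6 lookahead=) remaining=[) $]
Step 12: reduce F->( E ). Stack=[( F] ptr=6 lookahead=) remaining=[) $]
Step 13: reduce T->F. Stack=[( T] ptr=6 lookahead=) remaining=[) $]
Step 14: reduce E->T. Stack=[( E] ptr=6 lookahead=) remaining=[) $]
Step 15: shift ). Stack=[( E )] ptr=7 lookahead=$ remaining=[$]
Step 16: reduce F->( E ). Stack=[F] ptr=7 lookahead=$ remaining=[$]
Step 17: reduce T->F. Stack=[T] ptr=7 lookahead=$ remaining=[$]
Step 18: reduce E->T. Stack=[E] ptr=7 lookahead=$ remaining=[$]
Step 19: accept. Stack=[E] ptr=7 lookahead=$ remaining=[$]

Answer: 4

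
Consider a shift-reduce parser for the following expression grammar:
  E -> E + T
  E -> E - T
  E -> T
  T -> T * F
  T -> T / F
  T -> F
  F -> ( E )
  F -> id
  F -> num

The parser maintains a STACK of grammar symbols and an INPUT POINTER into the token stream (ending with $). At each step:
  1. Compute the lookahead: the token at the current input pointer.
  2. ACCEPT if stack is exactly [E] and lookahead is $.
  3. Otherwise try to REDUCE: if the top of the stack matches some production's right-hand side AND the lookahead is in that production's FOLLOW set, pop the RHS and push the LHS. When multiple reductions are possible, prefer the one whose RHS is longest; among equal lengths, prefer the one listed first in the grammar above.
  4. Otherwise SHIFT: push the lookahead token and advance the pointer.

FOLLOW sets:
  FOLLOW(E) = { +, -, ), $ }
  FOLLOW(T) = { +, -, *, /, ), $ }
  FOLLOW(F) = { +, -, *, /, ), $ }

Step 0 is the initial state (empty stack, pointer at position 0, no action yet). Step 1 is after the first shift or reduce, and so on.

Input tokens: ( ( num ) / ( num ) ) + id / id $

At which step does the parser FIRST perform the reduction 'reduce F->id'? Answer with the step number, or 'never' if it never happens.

Answer: 26

Derivation:
Step 1: shift (. Stack=[(] ptr=1 lookahead=( remaining=[( num ) / ( num ) ) + id / id $]
Step 2: shift (. Stack=[( (] ptr=2 lookahead=num remaining=[num ) / ( num ) ) + id / id $]
Step 3: shift num. Stack=[( ( num] ptr=3 lookahead=) remaining=[) / ( num ) ) + id / id $]
Step 4: reduce F->num. Stack=[( ( F] ptr=3 lookahead=) remaining=[) / ( num ) ) + id / id $]
Step 5: reduce T->F. Stack=[( ( T] ptr=3 lookahead=) remaining=[) / ( num ) ) + id / id $]
Step 6: reduce E->T. Stack=[( ( E] ptr=3 lookahead=) remaining=[) / ( num ) ) + id / id $]
Step 7: shift ). Stack=[( ( E )] ptr=4 lookahead=/ remaining=[/ ( num ) ) + id / id $]
Step 8: reduce F->( E ). Stack=[( F] ptr=4 lookahead=/ remaining=[/ ( num ) ) + id / id $]
Step 9: reduce T->F. Stack=[( T] ptr=4 lookahead=/ remaining=[/ ( num ) ) + id / id $]
Step 10: shift /. Stack=[( T /] ptr=5 lookahead=( remaining=[( num ) ) + id / id $]
Step 11: shift (. Stack=[( T / (] ptr=6 lookahead=num remaining=[num ) ) + id / id $]
Step 12: shift num. Stack=[( T / ( num] ptr=7 lookahead=) remaining=[) ) + id / id $]
Step 13: reduce F->num. Stack=[( T / ( F] ptr=7 lookahead=) remaining=[) ) + id / id $]
Step 14: reduce T->F. Stack=[( T / ( T] ptr=7 lookahead=) remaining=[) ) + id / id $]
Step 15: reduce E->T. Stack=[( T / ( E] ptr=7 lookahead=) remaining=[) ) + id / id $]
Step 16: shift ). Stack=[( T / ( E )] ptr=8 lookahead=) remaining=[) + id / id $]
Step 17: reduce F->( E ). Stack=[( T / F] ptr=8 lookahead=) remaining=[) + id / id $]
Step 18: reduce T->T / F. Stack=[( T] ptr=8 lookahead=) remaining=[) + id / id $]
Step 19: reduce E->T. Stack=[( E] ptr=8 lookahead=) remaining=[) + id / id $]
Step 20: shift ). Stack=[( E )] ptr=9 lookahead=+ remaining=[+ id / id $]
Step 21: reduce F->( E ). Stack=[F] ptr=9 lookahead=+ remaining=[+ id / id $]
Step 22: reduce T->F. Stack=[T] ptr=9 lookahead=+ remaining=[+ id / id $]
Step 23: reduce E->T. Stack=[E] ptr=9 lookahead=+ remaining=[+ id / id $]
Step 24: shift +. Stack=[E +] ptr=10 lookahead=id remaining=[id / id $]
Step 25: shift id. Stack=[E + id] ptr=11 lookahead=/ remaining=[/ id $]
Step 26: reduce F->id. Stack=[E + F] ptr=11 lookahead=/ remaining=[/ id $]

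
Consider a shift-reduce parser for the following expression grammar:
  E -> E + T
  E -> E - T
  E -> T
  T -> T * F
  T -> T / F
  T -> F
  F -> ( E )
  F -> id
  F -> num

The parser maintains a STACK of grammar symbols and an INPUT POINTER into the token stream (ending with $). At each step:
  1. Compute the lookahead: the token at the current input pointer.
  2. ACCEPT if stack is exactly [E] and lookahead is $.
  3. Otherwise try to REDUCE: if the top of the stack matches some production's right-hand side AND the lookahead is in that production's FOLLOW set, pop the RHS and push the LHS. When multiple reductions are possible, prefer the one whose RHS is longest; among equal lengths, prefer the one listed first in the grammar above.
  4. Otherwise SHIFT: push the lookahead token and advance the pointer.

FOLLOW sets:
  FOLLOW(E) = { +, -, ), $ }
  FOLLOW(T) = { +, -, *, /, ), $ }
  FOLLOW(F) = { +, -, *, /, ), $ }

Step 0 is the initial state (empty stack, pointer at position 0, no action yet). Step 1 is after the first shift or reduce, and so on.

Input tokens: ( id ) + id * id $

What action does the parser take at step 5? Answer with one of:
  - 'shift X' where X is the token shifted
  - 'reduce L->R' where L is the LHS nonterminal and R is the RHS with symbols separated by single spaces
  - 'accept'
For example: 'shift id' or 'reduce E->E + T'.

Step 1: shift (. Stack=[(] ptr=1 lookahead=id remaining=[id ) + id * id $]
Step 2: shift id. Stack=[( id] ptr=2 lookahead=) remaining=[) + id * id $]
Step 3: reduce F->id. Stack=[( F] ptr=2 lookahead=) remaining=[) + id * id $]
Step 4: reduce T->F. Stack=[( T] ptr=2 lookahead=) remaining=[) + id * id $]
Step 5: reduce E->T. Stack=[( E] ptr=2 lookahead=) remaining=[) + id * id $]

Answer: reduce E->T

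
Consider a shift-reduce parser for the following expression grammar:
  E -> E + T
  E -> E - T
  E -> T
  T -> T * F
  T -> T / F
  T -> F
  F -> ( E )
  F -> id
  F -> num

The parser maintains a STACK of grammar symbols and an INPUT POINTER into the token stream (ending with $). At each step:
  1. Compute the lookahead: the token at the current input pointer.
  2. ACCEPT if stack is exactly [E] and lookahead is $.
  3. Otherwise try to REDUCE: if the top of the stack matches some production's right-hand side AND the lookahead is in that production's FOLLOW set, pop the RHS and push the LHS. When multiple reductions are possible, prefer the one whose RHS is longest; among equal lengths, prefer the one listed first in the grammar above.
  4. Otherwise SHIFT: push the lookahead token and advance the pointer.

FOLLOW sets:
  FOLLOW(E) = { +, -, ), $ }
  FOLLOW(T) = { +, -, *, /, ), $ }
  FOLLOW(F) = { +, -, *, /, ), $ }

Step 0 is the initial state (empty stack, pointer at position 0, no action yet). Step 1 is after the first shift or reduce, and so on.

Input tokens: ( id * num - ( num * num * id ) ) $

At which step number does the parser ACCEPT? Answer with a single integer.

Step 1: shift (. Stack=[(] ptr=1 lookahead=id remaining=[id * num - ( num * num * id ) ) $]
Step 2: shift id. Stack=[( id] ptr=2 lookahead=* remaining=[* num - ( num * num * id ) ) $]
Step 3: reduce F->id. Stack=[( F] ptr=2 lookahead=* remaining=[* num - ( num * num * id ) ) $]
Step 4: reduce T->F. Stack=[( T] ptr=2 lookahead=* remaining=[* num - ( num * num * id ) ) $]
Step 5: shift *. Stack=[( T *] ptr=3 lookahead=num remaining=[num - ( num * num * id ) ) $]
Step 6: shift num. Stack=[( T * num] ptr=4 lookahead=- remaining=[- ( num * num * id ) ) $]
Step 7: reduce F->num. Stack=[( T * F] ptr=4 lookahead=- remaining=[- ( num * num * id ) ) $]
Step 8: reduce T->T * F. Stack=[( T] ptr=4 lookahead=- remaining=[- ( num * num * id ) ) $]
Step 9: reduce E->T. Stack=[( E] ptr=4 lookahead=- remaining=[- ( num * num * id ) ) $]
Step 10: shift -. Stack=[( E -] ptr=5 lookahead=( remaining=[( num * num * id ) ) $]
Step 11: shift (. Stack=[( E - (] ptr=6 lookahead=num remaining=[num * num * id ) ) $]
Step 12: shift num. Stack=[( E - ( num] ptr=7 lookahead=* remaining=[* num * id ) ) $]
Step 13: reduce F->num. Stack=[( E - ( F] ptr=7 lookahead=* remaining=[* num * id ) ) $]
Step 14: reduce T->F. Stack=[( E - ( T] ptr=7 lookahead=* remaining=[* num * id ) ) $]
Step 15: shift *. Stack=[( E - ( T *] ptr=8 lookahead=num remaining=[num * id ) ) $]
Step 16: shift num. Stack=[( E - ( T * num] ptr=9 lookahead=* remaining=[* id ) ) $]
Step 17: reduce F->num. Stack=[( E - ( T * F] ptr=9 lookahead=* remaining=[* id ) ) $]
Step 18: reduce T->T * F. Stack=[( E - ( T] ptr=9 lookahead=* remaining=[* id ) ) $]
Step 19: shift *. Stack=[( E - ( T *] ptr=10 lookahead=id remaining=[id ) ) $]
Step 20: shift id. Stack=[( E - ( T * id] ptr=11 lookahead=) remaining=[) ) $]
Step 21: reduce F->id. Stack=[( E - ( T * F] ptr=11 lookahead=) remaining=[) ) $]
Step 22: reduce T->T * F. Stack=[( E - ( T] ptr=11 lookahead=) remaining=[) ) $]
Step 23: reduce E->T. Stack=[( E - ( E] ptr=11 lookahead=) remaining=[) ) $]
Step 24: shift ). Stack=[( E - ( E )] ptr=12 lookahead=) remaining=[) $]
Step 25: reduce F->( E ). Stack=[( E - F] ptr=12 lookahead=) remaining=[) $]
Step 26: reduce T->F. Stack=[( E - T] ptr=12 lookahead=) remaining=[) $]
Step 27: reduce E->E - T. Stack=[( E] ptr=12 lookahead=) remaining=[) $]
Step 28: shift ). Stack=[( E )] ptr=13 lookahead=$ remaining=[$]
Step 29: reduce F->( E ). Stack=[F] ptr=13 lookahead=$ remaining=[$]
Step 30: reduce T->F. Stack=[T] ptr=13 lookahead=$ remaining=[$]
Step 31: reduce E->T. Stack=[E] ptr=13 lookahead=$ remaining=[$]
Step 32: accept. Stack=[E] ptr=13 lookahead=$ remaining=[$]

Answer: 32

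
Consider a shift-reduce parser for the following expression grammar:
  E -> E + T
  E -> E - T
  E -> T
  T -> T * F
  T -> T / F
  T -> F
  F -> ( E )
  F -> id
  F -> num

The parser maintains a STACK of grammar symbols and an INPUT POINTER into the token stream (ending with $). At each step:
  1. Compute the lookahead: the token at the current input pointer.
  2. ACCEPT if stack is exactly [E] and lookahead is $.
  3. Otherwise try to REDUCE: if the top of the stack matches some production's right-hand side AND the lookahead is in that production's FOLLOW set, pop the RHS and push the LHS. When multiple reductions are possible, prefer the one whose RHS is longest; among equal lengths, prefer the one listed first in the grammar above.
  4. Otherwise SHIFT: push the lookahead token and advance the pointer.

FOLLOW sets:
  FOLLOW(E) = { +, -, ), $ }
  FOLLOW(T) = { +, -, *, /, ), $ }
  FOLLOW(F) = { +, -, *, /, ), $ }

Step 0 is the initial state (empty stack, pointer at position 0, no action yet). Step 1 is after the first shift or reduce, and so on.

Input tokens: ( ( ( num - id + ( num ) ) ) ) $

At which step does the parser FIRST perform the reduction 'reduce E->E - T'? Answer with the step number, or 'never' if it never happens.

Step 1: shift (. Stack=[(] ptr=1 lookahead=( remaining=[( ( num - id + ( num ) ) ) ) $]
Step 2: shift (. Stack=[( (] ptr=2 lookahead=( remaining=[( num - id + ( num ) ) ) ) $]
Step 3: shift (. Stack=[( ( (] ptr=3 lookahead=num remaining=[num - id + ( num ) ) ) ) $]
Step 4: shift num. Stack=[( ( ( num] ptr=4 lookahead=- remaining=[- id + ( num ) ) ) ) $]
Step 5: reduce F->num. Stack=[( ( ( F] ptr=4 lookahead=- remaining=[- id + ( num ) ) ) ) $]
Step 6: reduce T->F. Stack=[( ( ( T] ptr=4 lookahead=- remaining=[- id + ( num ) ) ) ) $]
Step 7: reduce E->T. Stack=[( ( ( E] ptr=4 lookahead=- remaining=[- id + ( num ) ) ) ) $]
Step 8: shift -. Stack=[( ( ( E -] ptr=5 lookahead=id remaining=[id + ( num ) ) ) ) $]
Step 9: shift id. Stack=[( ( ( E - id] ptr=6 lookahead=+ remaining=[+ ( num ) ) ) ) $]
Step 10: reduce F->id. Stack=[( ( ( E - F] ptr=6 lookahead=+ remaining=[+ ( num ) ) ) ) $]
Step 11: reduce T->F. Stack=[( ( ( E - T] ptr=6 lookahead=+ remaining=[+ ( num ) ) ) ) $]
Step 12: reduce E->E - T. Stack=[( ( ( E] ptr=6 lookahead=+ remaining=[+ ( num ) ) ) ) $]

Answer: 12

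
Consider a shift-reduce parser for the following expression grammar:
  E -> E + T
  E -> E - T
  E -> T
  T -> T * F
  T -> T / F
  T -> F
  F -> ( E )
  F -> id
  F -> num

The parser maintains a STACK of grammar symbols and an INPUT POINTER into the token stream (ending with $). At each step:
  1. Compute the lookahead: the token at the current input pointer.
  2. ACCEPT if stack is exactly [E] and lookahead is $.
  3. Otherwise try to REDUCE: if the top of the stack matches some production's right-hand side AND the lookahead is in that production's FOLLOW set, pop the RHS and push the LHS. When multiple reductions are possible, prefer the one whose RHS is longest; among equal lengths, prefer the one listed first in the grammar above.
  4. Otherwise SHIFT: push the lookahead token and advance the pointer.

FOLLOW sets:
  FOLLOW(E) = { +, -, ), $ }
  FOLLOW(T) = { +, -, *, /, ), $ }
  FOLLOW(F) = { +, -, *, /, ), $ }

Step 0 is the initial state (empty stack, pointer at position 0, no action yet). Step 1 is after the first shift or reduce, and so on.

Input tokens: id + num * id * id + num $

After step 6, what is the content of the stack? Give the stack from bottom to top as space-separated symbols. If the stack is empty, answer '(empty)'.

Answer: E + num

Derivation:
Step 1: shift id. Stack=[id] ptr=1 lookahead=+ remaining=[+ num * id * id + num $]
Step 2: reduce F->id. Stack=[F] ptr=1 lookahead=+ remaining=[+ num * id * id + num $]
Step 3: reduce T->F. Stack=[T] ptr=1 lookahead=+ remaining=[+ num * id * id + num $]
Step 4: reduce E->T. Stack=[E] ptr=1 lookahead=+ remaining=[+ num * id * id + num $]
Step 5: shift +. Stack=[E +] ptr=2 lookahead=num remaining=[num * id * id + num $]
Step 6: shift num. Stack=[E + num] ptr=3 lookahead=* remaining=[* id * id + num $]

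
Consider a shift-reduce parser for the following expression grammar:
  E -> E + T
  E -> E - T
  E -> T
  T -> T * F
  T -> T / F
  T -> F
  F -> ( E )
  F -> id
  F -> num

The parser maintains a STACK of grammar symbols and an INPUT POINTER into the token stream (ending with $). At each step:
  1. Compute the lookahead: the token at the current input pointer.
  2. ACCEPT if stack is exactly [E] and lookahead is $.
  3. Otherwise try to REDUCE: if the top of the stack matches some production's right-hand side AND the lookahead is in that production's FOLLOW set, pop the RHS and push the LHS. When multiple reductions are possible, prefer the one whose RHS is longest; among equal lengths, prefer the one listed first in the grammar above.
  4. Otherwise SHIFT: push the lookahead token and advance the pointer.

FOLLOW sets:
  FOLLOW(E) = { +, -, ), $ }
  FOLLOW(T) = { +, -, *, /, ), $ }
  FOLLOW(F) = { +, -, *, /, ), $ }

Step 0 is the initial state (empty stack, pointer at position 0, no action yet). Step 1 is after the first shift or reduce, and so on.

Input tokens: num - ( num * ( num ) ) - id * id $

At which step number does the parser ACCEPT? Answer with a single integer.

Answer: 33

Derivation:
Step 1: shift num. Stack=[num] ptr=1 lookahead=- remaining=[- ( num * ( num ) ) - id * id $]
Step 2: reduce F->num. Stack=[F] ptr=1 lookahead=- remaining=[- ( num * ( num ) ) - id * id $]
Step 3: reduce T->F. Stack=[T] ptr=1 lookahead=- remaining=[- ( num * ( num ) ) - id * id $]
Step 4: reduce E->T. Stack=[E] ptr=1 lookahead=- remaining=[- ( num * ( num ) ) - id * id $]
Step 5: shift -. Stack=[E -] ptr=2 lookahead=( remaining=[( num * ( num ) ) - id * id $]
Step 6: shift (. Stack=[E - (] ptr=3 lookahead=num remaining=[num * ( num ) ) - id * id $]
Step 7: shift num. Stack=[E - ( num] ptr=4 lookahead=* remaining=[* ( num ) ) - id * id $]
Step 8: reduce F->num. Stack=[E - ( F] ptr=4 lookahead=* remaining=[* ( num ) ) - id * id $]
Step 9: reduce T->F. Stack=[E - ( T] ptr=4 lookahead=* remaining=[* ( num ) ) - id * id $]
Step 10: shift *. Stack=[E - ( T *] ptr=5 lookahead=( remaining=[( num ) ) - id * id $]
Step 11: shift (. Stack=[E - ( T * (] ptr=6 lookahead=num remaining=[num ) ) - id * id $]
Step 12: shift num. Stack=[E - ( T * ( num] ptr=7 lookahead=) remaining=[) ) - id * id $]
Step 13: reduce F->num. Stack=[E - ( T * ( F] ptr=7 lookahead=) remaining=[) ) - id * id $]
Step 14: reduce T->F. Stack=[E - ( T * ( T] ptr=7 lookahead=) remaining=[) ) - id * id $]
Step 15: reduce E->T. Stack=[E - ( T * ( E] ptr=7 lookahead=) remaining=[) ) - id * id $]
Step 16: shift ). Stack=[E - ( T * ( E )] ptr=8 lookahead=) remaining=[) - id * id $]
Step 17: reduce F->( E ). Stack=[E - ( T * F] ptr=8 lookahead=) remaining=[) - id * id $]
Step 18: reduce T->T * F. Stack=[E - ( T] ptr=8 lookahead=) remaining=[) - id * id $]
Step 19: reduce E->T. Stack=[E - ( E] ptr=8 lookahead=) remaining=[) - id * id $]
Step 20: shift ). Stack=[E - ( E )] ptr=9 lookahead=- remaining=[- id * id $]
Step 21: reduce F->( E ). Stack=[E - F] ptr=9 lookahead=- remaining=[- id * id $]
Step 22: reduce T->F. Stack=[E - T] ptr=9 lookahead=- remaining=[- id * id $]
Step 23: reduce E->E - T. Stack=[E] ptr=9 lookahead=- remaining=[- id * id $]
Step 24: shift -. Stack=[E -] ptr=10 lookahead=id remaining=[id * id $]
Step 25: shift id. Stack=[E - id] ptr=11 lookahead=* remaining=[* id $]
Step 26: reduce F->id. Stack=[E - F] ptr=11 lookahead=* remaining=[* id $]
Step 27: reduce T->F. Stack=[E - T] ptr=11 lookahead=* remaining=[* id $]
Step 28: shift *. Stack=[E - T *] ptr=12 lookahead=id remaining=[id $]
Step 29: shift id. Stack=[E - T * id] ptr=13 lookahead=$ remaining=[$]
Step 30: reduce F->id. Stack=[E - T * F] ptr=13 lookahead=$ remaining=[$]
Step 31: reduce T->T * F. Stack=[E - T] ptr=13 lookahead=$ remaining=[$]
Step 32: reduce E->E - T. Stack=[E] ptr=13 lookahead=$ remaining=[$]
Step 33: accept. Stack=[E] ptr=13 lookahead=$ remaining=[$]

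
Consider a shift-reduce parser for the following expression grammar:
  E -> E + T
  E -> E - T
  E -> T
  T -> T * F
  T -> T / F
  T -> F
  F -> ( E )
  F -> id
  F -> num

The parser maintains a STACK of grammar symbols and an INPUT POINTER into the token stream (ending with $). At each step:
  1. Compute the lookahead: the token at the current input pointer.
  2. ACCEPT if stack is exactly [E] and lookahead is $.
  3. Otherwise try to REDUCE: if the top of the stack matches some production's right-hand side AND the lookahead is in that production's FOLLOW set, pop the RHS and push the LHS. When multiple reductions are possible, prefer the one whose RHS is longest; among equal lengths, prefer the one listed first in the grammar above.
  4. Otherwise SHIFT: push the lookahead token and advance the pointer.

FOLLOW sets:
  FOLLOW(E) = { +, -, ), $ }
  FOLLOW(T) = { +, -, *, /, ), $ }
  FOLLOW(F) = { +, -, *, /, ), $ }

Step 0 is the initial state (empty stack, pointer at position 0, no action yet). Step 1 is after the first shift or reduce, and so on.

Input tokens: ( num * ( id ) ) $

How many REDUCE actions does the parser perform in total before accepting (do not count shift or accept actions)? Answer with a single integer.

Answer: 11

Derivation:
Step 1: shift (. Stack=[(] ptr=1 lookahead=num remaining=[num * ( id ) ) $]
Step 2: shift num. Stack=[( num] ptr=2 lookahead=* remaining=[* ( id ) ) $]
Step 3: reduce F->num. Stack=[( F] ptr=2 lookahead=* remaining=[* ( id ) ) $]
Step 4: reduce T->F. Stack=[( T] ptr=2 lookahead=* remaining=[* ( id ) ) $]
Step 5: shift *. Stack=[( T *] ptr=3 lookahead=( remaining=[( id ) ) $]
Step 6: shift (. Stack=[( T * (] ptr=4 lookahead=id remaining=[id ) ) $]
Step 7: shift id. Stack=[( T * ( id] ptr=5 lookahead=) remaining=[) ) $]
Step 8: reduce F->id. Stack=[( T * ( F] ptr=5 lookahead=) remaining=[) ) $]
Step 9: reduce T->F. Stack=[( T * ( T] ptr=5 lookahead=) remaining=[) ) $]
Step 10: reduce E->T. Stack=[( T * ( E] ptr=5 lookahead=) remaining=[) ) $]
Step 11: shift ). Stack=[( T * ( E )] ptr=6 lookahead=) remaining=[) $]
Step 12: reduce F->( E ). Stack=[( T * F] ptr=6 lookahead=) remaining=[) $]
Step 13: reduce T->T * F. Stack=[( T] ptr=6 lookahead=) remaining=[) $]
Step 14: reduce E->T. Stack=[( E] ptr=6 lookahead=) remaining=[) $]
Step 15: shift ). Stack=[( E )] ptr=7 lookahead=$ remaining=[$]
Step 16: reduce F->( E ). Stack=[F] ptr=7 lookahead=$ remaining=[$]
Step 17: reduce T->F. Stack=[T] ptr=7 lookahead=$ remaining=[$]
Step 18: reduce E->T. Stack=[E] ptr=7 lookahead=$ remaining=[$]
Step 19: accept. Stack=[E] ptr=7 lookahead=$ remaining=[$]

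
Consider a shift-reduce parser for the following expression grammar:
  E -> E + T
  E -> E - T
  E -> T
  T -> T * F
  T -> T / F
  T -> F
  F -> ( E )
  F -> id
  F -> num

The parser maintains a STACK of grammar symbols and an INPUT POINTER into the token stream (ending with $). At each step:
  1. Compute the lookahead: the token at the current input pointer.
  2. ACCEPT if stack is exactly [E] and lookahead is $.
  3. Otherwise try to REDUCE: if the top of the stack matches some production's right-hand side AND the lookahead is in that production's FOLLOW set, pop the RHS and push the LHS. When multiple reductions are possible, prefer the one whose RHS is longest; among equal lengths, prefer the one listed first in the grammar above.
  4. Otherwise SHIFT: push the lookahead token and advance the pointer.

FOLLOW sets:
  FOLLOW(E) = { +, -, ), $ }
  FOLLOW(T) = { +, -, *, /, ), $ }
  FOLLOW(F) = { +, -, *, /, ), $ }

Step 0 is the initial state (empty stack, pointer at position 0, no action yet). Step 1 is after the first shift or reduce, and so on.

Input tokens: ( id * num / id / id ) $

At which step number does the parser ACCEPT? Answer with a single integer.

Step 1: shift (. Stack=[(] ptr=1 lookahead=id remaining=[id * num / id / id ) $]
Step 2: shift id. Stack=[( id] ptr=2 lookahead=* remaining=[* num / id / id ) $]
Step 3: reduce F->id. Stack=[( F] ptr=2 lookahead=* remaining=[* num / id / id ) $]
Step 4: reduce T->F. Stack=[( T] ptr=2 lookahead=* remaining=[* num / id / id ) $]
Step 5: shift *. Stack=[( T *] ptr=3 lookahead=num remaining=[num / id / id ) $]
Step 6: shift num. Stack=[( T * num] ptr=4 lookahead=/ remaining=[/ id / id ) $]
Step 7: reduce F->num. Stack=[( T * F] ptr=4 lookahead=/ remaining=[/ id / id ) $]
Step 8: reduce T->T * F. Stack=[( T] ptr=4 lookahead=/ remaining=[/ id / id ) $]
Step 9: shift /. Stack=[( T /] ptr=5 lookahead=id remaining=[id / id ) $]
Step 10: shift id. Stack=[( T / id] ptr=6 lookahead=/ remaining=[/ id ) $]
Step 11: reduce F->id. Stack=[( T / F] ptr=6 lookahead=/ remaining=[/ id ) $]
Step 12: reduce T->T / F. Stack=[( T] ptr=6 lookahead=/ remaining=[/ id ) $]
Step 13: shift /. Stack=[( T /] ptr=7 lookahead=id remaining=[id ) $]
Step 14: shift id. Stack=[( T / id] ptr=8 lookahead=) remaining=[) $]
Step 15: reduce F->id. Stack=[( T / F] ptr=8 lookahead=) remaining=[) $]
Step 16: reduce T->T / F. Stack=[( T] ptr=8 lookahead=) remaining=[) $]
Step 17: reduce E->T. Stack=[( E] ptr=8 lookahead=) remaining=[) $]
Step 18: shift ). Stack=[( E )] ptr=9 lookahead=$ remaining=[$]
Step 19: reduce F->( E ). Stack=[F] ptr=9 lookahead=$ remaining=[$]
Step 20: reduce T->F. Stack=[T] ptr=9 lookahead=$ remaining=[$]
Step 21: reduce E->T. Stack=[E] ptr=9 lookahead=$ remaining=[$]
Step 22: accept. Stack=[E] ptr=9 lookahead=$ remaining=[$]

Answer: 22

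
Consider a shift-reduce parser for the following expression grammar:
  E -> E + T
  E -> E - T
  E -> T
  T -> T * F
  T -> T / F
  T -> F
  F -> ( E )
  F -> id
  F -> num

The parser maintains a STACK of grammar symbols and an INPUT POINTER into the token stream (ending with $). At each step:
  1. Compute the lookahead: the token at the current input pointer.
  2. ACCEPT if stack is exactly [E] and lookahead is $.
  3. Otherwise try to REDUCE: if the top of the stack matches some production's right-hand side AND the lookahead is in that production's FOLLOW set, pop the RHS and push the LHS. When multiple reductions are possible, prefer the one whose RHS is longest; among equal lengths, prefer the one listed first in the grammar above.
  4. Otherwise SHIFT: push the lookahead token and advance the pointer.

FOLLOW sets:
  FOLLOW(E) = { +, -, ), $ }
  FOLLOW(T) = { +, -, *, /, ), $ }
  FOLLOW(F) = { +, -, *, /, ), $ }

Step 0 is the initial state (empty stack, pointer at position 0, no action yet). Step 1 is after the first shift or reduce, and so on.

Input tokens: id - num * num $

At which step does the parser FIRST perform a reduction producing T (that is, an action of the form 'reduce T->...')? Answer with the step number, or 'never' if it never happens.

Answer: 3

Derivation:
Step 1: shift id. Stack=[id] ptr=1 lookahead=- remaining=[- num * num $]
Step 2: reduce F->id. Stack=[F] ptr=1 lookahead=- remaining=[- num * num $]
Step 3: reduce T->F. Stack=[T] ptr=1 lookahead=- remaining=[- num * num $]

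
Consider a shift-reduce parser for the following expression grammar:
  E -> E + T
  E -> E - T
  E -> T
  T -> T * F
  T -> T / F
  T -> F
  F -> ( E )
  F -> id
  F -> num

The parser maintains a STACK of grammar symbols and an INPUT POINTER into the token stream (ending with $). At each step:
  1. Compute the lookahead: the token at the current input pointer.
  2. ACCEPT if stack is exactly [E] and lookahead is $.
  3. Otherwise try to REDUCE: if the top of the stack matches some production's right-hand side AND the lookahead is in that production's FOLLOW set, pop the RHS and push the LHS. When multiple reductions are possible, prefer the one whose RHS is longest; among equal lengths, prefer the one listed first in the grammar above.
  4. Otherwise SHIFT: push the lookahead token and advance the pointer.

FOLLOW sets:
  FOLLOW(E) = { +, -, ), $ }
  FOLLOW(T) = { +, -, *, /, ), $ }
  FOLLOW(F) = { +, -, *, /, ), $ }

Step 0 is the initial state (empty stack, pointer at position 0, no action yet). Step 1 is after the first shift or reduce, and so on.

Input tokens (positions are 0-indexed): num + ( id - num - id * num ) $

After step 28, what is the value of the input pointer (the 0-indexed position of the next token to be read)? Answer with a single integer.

Answer: 11

Derivation:
Step 1: shift num. Stack=[num] ptr=1 lookahead=+ remaining=[+ ( id - num - id * num ) $]
Step 2: reduce F->num. Stack=[F] ptr=1 lookahead=+ remaining=[+ ( id - num - id * num ) $]
Step 3: reduce T->F. Stack=[T] ptr=1 lookahead=+ remaining=[+ ( id - num - id * num ) $]
Step 4: reduce E->T. Stack=[E] ptr=1 lookahead=+ remaining=[+ ( id - num - id * num ) $]
Step 5: shift +. Stack=[E +] ptr=2 lookahead=( remaining=[( id - num - id * num ) $]
Step 6: shift (. Stack=[E + (] ptr=3 lookahead=id remaining=[id - num - id * num ) $]
Step 7: shift id. Stack=[E + ( id] ptr=4 lookahead=- remaining=[- num - id * num ) $]
Step 8: reduce F->id. Stack=[E + ( F] ptr=4 lookahead=- remaining=[- num - id * num ) $]
Step 9: reduce T->F. Stack=[E + ( T] ptr=4 lookahead=- remaining=[- num - id * num ) $]
Step 10: reduce E->T. Stack=[E + ( E] ptr=4 lookahead=- remaining=[- num - id * num ) $]
Step 11: shift -. Stack=[E + ( E -] ptr=5 lookahead=num remaining=[num - id * num ) $]
Step 12: shift num. Stack=[E + ( E - num] ptr=6 lookahead=- remaining=[- id * num ) $]
Step 13: reduce F->num. Stack=[E + ( E - F] ptr=6 lookahead=- remaining=[- id * num ) $]
Step 14: reduce T->F. Stack=[E + ( E - T] ptr=6 lookahead=- remaining=[- id * num ) $]
Step 15: reduce E->E - T. Stack=[E + ( E] ptr=6 lookahead=- remaining=[- id * num ) $]
Step 16: shift -. Stack=[E + ( E -] ptr=7 lookahead=id remaining=[id * num ) $]
Step 17: shift id. Stack=[E + ( E - id] ptr=8 lookahead=* remaining=[* num ) $]
Step 18: reduce F->id. Stack=[E + ( E - F] ptr=8 lookahead=* remaining=[* num ) $]
Step 19: reduce T->F. Stack=[E + ( E - T] ptr=8 lookahead=* remaining=[* num ) $]
Step 20: shift *. Stack=[E + ( E - T *] ptr=9 lookahead=num remaining=[num ) $]
Step 21: shift num. Stack=[E + ( E - T * num] ptr=10 lookahead=) remaining=[) $]
Step 22: reduce F->num. Stack=[E + ( E - T * F] ptr=10 lookahead=) remaining=[) $]
Step 23: reduce T->T * F. Stack=[E + ( E - T] ptr=10 lookahead=) remaining=[) $]
Step 24: reduce E->E - T. Stack=[E + ( E] ptr=10 lookahead=) remaining=[) $]
Step 25: shift ). Stack=[E + ( E )] ptr=11 lookahead=$ remaining=[$]
Step 26: reduce F->( E ). Stack=[E + F] ptr=11 lookahead=$ remaining=[$]
Step 27: reduce T->F. Stack=[E + T] ptr=11 lookahead=$ remaining=[$]
Step 28: reduce E->E + T. Stack=[E] ptr=11 lookahead=$ remaining=[$]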